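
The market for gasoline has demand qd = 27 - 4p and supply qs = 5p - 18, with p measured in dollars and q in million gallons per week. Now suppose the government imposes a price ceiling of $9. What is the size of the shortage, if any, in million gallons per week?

Setting quantity demanded equal to quantity supplied, 27 - 4p = 5p - 18, gives p* = 5 and q* = 7.
Since 9 is above p* = 5, the ceiling does not bind and the free-market outcome prevails.
Since the control does not bind, there is no shortage.

0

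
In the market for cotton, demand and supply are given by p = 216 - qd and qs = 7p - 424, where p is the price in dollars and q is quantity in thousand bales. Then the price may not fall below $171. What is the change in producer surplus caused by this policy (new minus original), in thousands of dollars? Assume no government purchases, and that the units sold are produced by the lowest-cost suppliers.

Rearranging demand gives qd = 216 - p. Setting quantity demanded equal to quantity supplied, 216 - p = 7p - 424, gives p* = 80 and q* = 136.
Since 171 > 80, the floor is binding.
At p = 171: qd = 216 - 171 = 45 and qs = 7·171 - 424 = 773.
Producer surplus without the control is ½ · (80 - 424/7) · 136 = 9248/7.
With the floor, 45 units are sold at 171. The supply price at q = 45 is 67, so PS = ½ · [(171 - 424/7) + (171 - 67)] · 45 = 67545/14.
Change in producer surplus = 67545/14 - 9248/7 = 3503.5.

3503.5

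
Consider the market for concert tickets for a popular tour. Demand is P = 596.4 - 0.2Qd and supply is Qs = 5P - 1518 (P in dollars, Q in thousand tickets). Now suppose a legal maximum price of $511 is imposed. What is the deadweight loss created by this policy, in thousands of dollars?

0

Rearranging demand gives Qd = 2982 - 5P. Equilibrium: 2982 - 5P = 5P - 1518, so 4500 = 10P and P* = 450, Q* = 732.
The ceiling of 511 is above the equilibrium price 450, so it is not binding; the market clears at P* = 450, Q* = 732.
Since the control does not bind, no trades are prevented and deadweight loss is zero.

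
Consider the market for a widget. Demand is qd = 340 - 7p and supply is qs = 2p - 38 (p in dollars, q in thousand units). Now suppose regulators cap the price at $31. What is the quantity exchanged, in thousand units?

In a free market, 340 - 7p = 2p - 38 gives the equilibrium p* = 42, q* = 46.
The ceiling of 31 is below the equilibrium price 42, so it binds.
At p = 31: qd = 340 - 7·31 = 123 and qs = 2·31 - 38 = 24.
The quantity actually transacted is the short side, supply: 24.

24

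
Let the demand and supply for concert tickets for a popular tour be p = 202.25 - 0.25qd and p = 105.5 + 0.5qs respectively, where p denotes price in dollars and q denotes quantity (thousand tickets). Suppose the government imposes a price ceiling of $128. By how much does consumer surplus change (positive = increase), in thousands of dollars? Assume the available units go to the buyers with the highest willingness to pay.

1008

Rearranging demand gives qd = 809 - 4p; rearranging supply gives qs = 2p - 211. In a free market, 809 - 4p = 2p - 211 gives the equilibrium p* = 170, q* = 129.
Because the ceiling (128) lies below the market-clearing price, it is binding.
At p = 128: qd = 809 - 4·128 = 297 and qs = 2·128 - 211 = 45.
Consumer surplus without the control is ½ · (202.25 - 170) · 129 = 2080.125.
With the ceiling, 45 units are sold at 128 (assume they go to the highest-value buyers). The demand price at q = 45 is 191, so CS = ½ · [(202.25 - 128) + (191 - 128)] · 45 = 3088.125.
Change in consumer surplus = 3088.125 - 2080.125 = 1008.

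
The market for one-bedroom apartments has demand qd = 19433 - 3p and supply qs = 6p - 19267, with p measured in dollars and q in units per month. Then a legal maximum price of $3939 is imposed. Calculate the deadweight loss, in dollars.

1172889

Without the control the market clears where 19433 - 3p = 6p - 19267, i.e. p* = 4300 and q* = 6533.
The ceiling of 3939 is below the equilibrium price 4300, so it binds.
At p = 3939: qd = 19433 - 3·3939 = 7616 and qs = 6·3939 - 19267 = 4367.
Quantity traded falls to 4367. At q = 4367 the demand price is (19433 - 4367)/3 = 5022 and the supply price is (19267 + 4367)/6 = 3939.
Deadweight loss = ½ · (5022 - 3939) · (6533 - 4367) = ½ · 1083 · 2166 = 1172889.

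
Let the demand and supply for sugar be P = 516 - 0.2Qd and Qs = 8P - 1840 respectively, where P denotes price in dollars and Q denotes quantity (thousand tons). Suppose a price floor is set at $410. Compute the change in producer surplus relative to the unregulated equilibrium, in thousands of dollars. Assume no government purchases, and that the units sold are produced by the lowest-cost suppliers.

29443.75

Rearranging demand gives Qd = 2580 - 5P. Without the control the market clears where 2580 - 5P = 8P - 1840, i.e. P* = 340 and Q* = 880.
Since 410 > 340, the floor is binding.
At P = 410: Qd = 2580 - 5·410 = 530 and Qs = 8·410 - 1840 = 1440.
Producer surplus without the control is ½ · (340 - 230) · 880 = 48400.
With the floor, 530 units are sold at 410. The supply price at Q = 530 is 296.25, so PS = ½ · [(410 - 230) + (410 - 296.25)] · 530 = 77843.75.
Change in producer surplus = 77843.75 - 48400 = 29443.75.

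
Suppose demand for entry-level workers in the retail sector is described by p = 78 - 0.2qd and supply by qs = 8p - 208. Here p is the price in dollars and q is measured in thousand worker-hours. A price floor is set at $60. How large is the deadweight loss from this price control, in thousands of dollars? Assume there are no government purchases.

Rearranging demand gives qd = 390 - 5p. Without the control the market clears where 390 - 5p = 8p - 208, i.e. p* = 46 and q* = 160.
The floor of 60 is above the equilibrium price 46, so it binds.
At p = 60: qd = 390 - 5·60 = 90 and qs = 8·60 - 208 = 272.
Quantity traded falls to 90. At q = 90 the demand price is (390 - 90)/5 = 60 and the supply price is (208 + 90)/8 = 37.25.
Deadweight loss = ½ · (60 - 37.25) · (160 - 90) = ½ · 22.75 · 70 = 796.25.

796.25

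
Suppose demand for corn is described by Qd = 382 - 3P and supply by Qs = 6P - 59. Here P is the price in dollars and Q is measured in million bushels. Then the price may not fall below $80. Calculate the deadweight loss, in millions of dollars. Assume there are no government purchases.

Equilibrium: 382 - 3P = 6P - 59, so 441 = 9P and P* = 49, Q* = 235.
The floor of 80 is above the equilibrium price 49, so it binds.
At P = 80: Qd = 382 - 3·80 = 142 and Qs = 6·80 - 59 = 421.
Quantity traded falls to 142. At Q = 142 the demand price is (382 - 142)/3 = 80 and the supply price is (59 + 142)/6 = 33.5.
Deadweight loss = ½ · (80 - 33.5) · (235 - 142) = ½ · 46.5 · 93 = 2162.25.

2162.25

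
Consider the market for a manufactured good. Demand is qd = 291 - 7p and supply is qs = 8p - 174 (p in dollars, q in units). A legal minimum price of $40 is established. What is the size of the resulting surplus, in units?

In a free market, 291 - 7p = 8p - 174 gives the equilibrium p* = 31, q* = 74.
The floor of 40 is above the equilibrium price 31, so it binds.
At p = 40: qd = 291 - 7·40 = 11 and qs = 8·40 - 174 = 146.
Surplus = qs - qd = 146 - 11 = 135.

135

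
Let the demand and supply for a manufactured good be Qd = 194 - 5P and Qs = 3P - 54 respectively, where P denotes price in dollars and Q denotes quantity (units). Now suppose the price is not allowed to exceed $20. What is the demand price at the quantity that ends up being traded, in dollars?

In a free market, 194 - 5P = 3P - 54 gives the equilibrium P* = 31, Q* = 39.
Because the ceiling (20) lies below the market-clearing price, it is binding.
At P = 20: Qd = 194 - 5·20 = 94 and Qs = 3·20 - 54 = 6.
Only 6 units reach the market. On the demand curve, the marginal buyer's willingness to pay at Q = 6 is (194 - 6)/5 = 37.6.

37.6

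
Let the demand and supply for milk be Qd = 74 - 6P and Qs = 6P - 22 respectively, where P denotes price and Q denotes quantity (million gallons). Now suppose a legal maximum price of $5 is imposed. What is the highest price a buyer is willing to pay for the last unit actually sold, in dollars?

11

Without the control the market clears where 74 - 6P = 6P - 22, i.e. P* = 8 and Q* = 26.
Since 5 < 8, the ceiling is binding.
At P = 5: Qd = 74 - 6·5 = 44 and Qs = 6·5 - 22 = 8.
Only 8 units reach the market. On the demand curve, the marginal buyer's willingness to pay at Q = 8 is (74 - 8)/6 = 11.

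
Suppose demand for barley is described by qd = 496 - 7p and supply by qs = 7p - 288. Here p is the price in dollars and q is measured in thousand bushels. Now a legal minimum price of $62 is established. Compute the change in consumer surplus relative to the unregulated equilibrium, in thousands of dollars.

-498

Without the control the market clears where 496 - 7p = 7p - 288, i.e. p* = 56 and q* = 104.
Since 62 > 56, the floor is binding.
At p = 62: qd = 496 - 7·62 = 62 and qs = 7·62 - 288 = 146.
Consumer surplus without the control is ½ · (496/7 - 56) · 104 = 5408/7.
With the floor, consumers buy 62 units at 62, so CS = ½ · (496/7 - 62) · 62 = 1922/7.
Change in consumer surplus = 1922/7 - 5408/7 = -498.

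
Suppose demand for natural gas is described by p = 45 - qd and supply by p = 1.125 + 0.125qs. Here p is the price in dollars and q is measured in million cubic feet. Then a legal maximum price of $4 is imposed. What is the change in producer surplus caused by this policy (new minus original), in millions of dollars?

-62

Rearranging demand gives qd = 45 - p; rearranging supply gives qs = 8p - 9. Equilibrium: 45 - p = 8p - 9, so 54 = 9p and p* = 6, q* = 39.
The ceiling of 4 is below the equilibrium price 6, so it binds.
At p = 4: qd = 45 - 4 = 41 and qs = 8·4 - 9 = 23.
Producer surplus without the control is ½ · (6 - 1.125) · 39 = 95.0625.
With the ceiling, producers sell 23 units at 4, so PS = ½ · (4 - 1.125) · 23 = 33.0625.
Change in producer surplus = 33.0625 - 95.0625 = -62.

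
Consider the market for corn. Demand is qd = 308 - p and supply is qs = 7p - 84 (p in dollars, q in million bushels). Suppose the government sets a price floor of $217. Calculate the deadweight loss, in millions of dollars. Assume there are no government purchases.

16128

Setting quantity demanded equal to quantity supplied, 308 - p = 7p - 84, gives p* = 49 and q* = 259.
The floor of 217 is above the equilibrium price 49, so it binds.
At p = 217: qd = 308 - 217 = 91 and qs = 7·217 - 84 = 1435.
Quantity traded falls to 91. At q = 91 the demand price is 308 - 91 = 217 and the supply price is (84 + 91)/7 = 25.
Deadweight loss = ½ · (217 - 25) · (259 - 91) = ½ · 192 · 168 = 16128.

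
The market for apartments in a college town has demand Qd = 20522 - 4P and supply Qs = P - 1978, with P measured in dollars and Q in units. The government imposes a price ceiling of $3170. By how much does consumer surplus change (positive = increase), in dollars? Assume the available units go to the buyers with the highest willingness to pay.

Setting quantity demanded equal to quantity supplied, 20522 - 4P = P - 1978, gives P* = 4500 and Q* = 2522.
The ceiling of 3170 is below the equilibrium price 4500, so it binds.
At P = 3170: Qd = 20522 - 4·3170 = 7842 and Qs = 3170 - 1978 = 1192.
Consumer surplus without the control is ½ · (5130.5 - 4500) · 2522 = 795060.5.
With the ceiling, 1192 units are sold at 3170 (assume they go to the highest-value buyers). The demand price at Q = 1192 is 4832.5, so CS = ½ · [(5130.5 - 3170) + (4832.5 - 3170)] · 1192 = 2159308.
Change in consumer surplus = 2159308 - 795060.5 = 1364247.5.

1364247.5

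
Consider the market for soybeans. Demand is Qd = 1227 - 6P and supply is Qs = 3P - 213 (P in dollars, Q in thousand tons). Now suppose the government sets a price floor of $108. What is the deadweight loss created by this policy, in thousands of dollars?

0

Equilibrium: 1227 - 6P = 3P - 213, so 1440 = 9P and P* = 160, Q* = 267.
Since 108 is below P* = 160, the floor does not bind and the free-market outcome prevails.
Since the control does not bind, no trades are prevented and deadweight loss is zero.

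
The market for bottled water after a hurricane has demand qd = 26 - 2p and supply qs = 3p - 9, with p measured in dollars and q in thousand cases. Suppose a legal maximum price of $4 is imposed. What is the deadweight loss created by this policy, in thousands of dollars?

Setting quantity demanded equal to quantity supplied, 26 - 2p = 3p - 9, gives p* = 7 and q* = 12.
The ceiling of 4 is below the equilibrium price 7, so it binds.
At p = 4: qd = 26 - 2·4 = 18 and qs = 3·4 - 9 = 3.
Quantity traded falls to 3. At q = 3 the demand price is (26 - 3)/2 = 11.5 and the supply price is (9 + 3)/3 = 4.
Deadweight loss = ½ · (11.5 - 4) · (12 - 3) = ½ · 7.5 · 9 = 33.75.

33.75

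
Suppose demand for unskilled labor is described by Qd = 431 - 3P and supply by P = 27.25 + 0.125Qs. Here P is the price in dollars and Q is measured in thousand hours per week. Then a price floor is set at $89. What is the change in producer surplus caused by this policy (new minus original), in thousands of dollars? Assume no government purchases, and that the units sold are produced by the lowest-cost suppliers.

4413.75

Rearranging supply gives Qs = 8P - 218. In a free market, 431 - 3P = 8P - 218 gives the equilibrium P* = 59, Q* = 254.
Because the floor (89) lies above the market-clearing price, it is binding.
At P = 89: Qd = 431 - 3·89 = 164 and Qs = 8·89 - 218 = 494.
Producer surplus without the control is ½ · (59 - 27.25) · 254 = 4032.25.
With the floor, 164 units are sold at 89. The supply price at Q = 164 is 47.75, so PS = ½ · [(89 - 27.25) + (89 - 47.75)] · 164 = 8446.
Change in producer surplus = 8446 - 4032.25 = 4413.75.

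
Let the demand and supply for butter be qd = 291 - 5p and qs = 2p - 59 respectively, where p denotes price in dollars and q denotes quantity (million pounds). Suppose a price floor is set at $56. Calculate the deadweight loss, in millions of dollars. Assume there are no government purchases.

315

Setting quantity demanded equal to quantity supplied, 291 - 5p = 2p - 59, gives p* = 50 and q* = 41.
Because the floor (56) lies above the market-clearing price, it is binding.
At p = 56: qd = 291 - 5·56 = 11 and qs = 2·56 - 59 = 53.
Quantity traded falls to 11. At q = 11 the demand price is (291 - 11)/5 = 56 and the supply price is (59 + 11)/2 = 35.
Deadweight loss = ½ · (56 - 35) · (41 - 11) = ½ · 21 · 30 = 315.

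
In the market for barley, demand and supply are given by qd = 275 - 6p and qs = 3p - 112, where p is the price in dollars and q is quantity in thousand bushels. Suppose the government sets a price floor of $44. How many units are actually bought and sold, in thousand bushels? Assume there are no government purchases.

Setting quantity demanded equal to quantity supplied, 275 - 6p = 3p - 112, gives p* = 43 and q* = 17.
Since 44 > 43, the floor is binding.
At p = 44: qd = 275 - 6·44 = 11 and qs = 3·44 - 112 = 20.
The quantity actually transacted is the short side, demand: 11.

11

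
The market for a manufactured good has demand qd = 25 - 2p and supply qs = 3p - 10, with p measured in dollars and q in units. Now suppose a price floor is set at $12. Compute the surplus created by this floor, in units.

25

Without the control the market clears where 25 - 2p = 3p - 10, i.e. p* = 7 and q* = 11.
Since 12 > 7, the floor is binding.
At p = 12: qd = 25 - 2·12 = 1 and qs = 3·12 - 10 = 26.
Surplus = qs - qd = 26 - 1 = 25.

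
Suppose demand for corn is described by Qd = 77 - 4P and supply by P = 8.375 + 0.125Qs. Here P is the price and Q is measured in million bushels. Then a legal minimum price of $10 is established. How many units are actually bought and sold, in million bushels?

29

Rearranging supply gives Qs = 8P - 67. Without the control the market clears where 77 - 4P = 8P - 67, i.e. P* = 12 and Q* = 29.
The floor of 10 is below the equilibrium price 12, so it is not binding; the market clears at P* = 12, Q* = 29.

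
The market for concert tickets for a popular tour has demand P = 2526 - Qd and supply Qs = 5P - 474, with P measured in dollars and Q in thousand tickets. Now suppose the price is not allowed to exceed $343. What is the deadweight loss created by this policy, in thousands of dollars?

Rearranging demand gives Qd = 2526 - P. Equilibrium: 2526 - P = 5P - 474, so 3000 = 6P and P* = 500, Q* = 2026.
The ceiling of 343 is below the equilibrium price 500, so it binds.
At P = 343: Qd = 2526 - 343 = 2183 and Qs = 5·343 - 474 = 1241.
Quantity traded falls to 1241. At Q = 1241 the demand price is 2526 - 1241 = 1285 and the supply price is (474 + 1241)/5 = 343.
Deadweight loss = ½ · (1285 - 343) · (2026 - 1241) = ½ · 942 · 785 = 369735.

369735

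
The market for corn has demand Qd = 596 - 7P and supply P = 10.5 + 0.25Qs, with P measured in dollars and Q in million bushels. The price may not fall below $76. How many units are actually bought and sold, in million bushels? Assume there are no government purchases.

64

Rearranging supply gives Qs = 4P - 42. Without the control the market clears where 596 - 7P = 4P - 42, i.e. P* = 58 and Q* = 190.
The floor of 76 is above the equilibrium price 58, so it binds.
At P = 76: Qd = 596 - 7·76 = 64 and Qs = 4·76 - 42 = 262.
The quantity actually transacted is the short side, demand: 64.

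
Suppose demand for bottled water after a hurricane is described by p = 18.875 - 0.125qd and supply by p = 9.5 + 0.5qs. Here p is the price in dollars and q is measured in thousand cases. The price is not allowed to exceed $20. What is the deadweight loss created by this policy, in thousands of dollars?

0

Rearranging demand gives qd = 151 - 8p; rearranging supply gives qs = 2p - 19. Setting quantity demanded equal to quantity supplied, 151 - 8p = 2p - 19, gives p* = 17 and q* = 15.
Since 20 is above p* = 17, the ceiling does not bind and the free-market outcome prevails.
Since the control does not bind, no trades are prevented and deadweight loss is zero.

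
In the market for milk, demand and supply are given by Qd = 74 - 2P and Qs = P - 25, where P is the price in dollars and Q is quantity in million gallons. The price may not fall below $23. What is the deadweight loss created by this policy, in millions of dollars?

0

Setting quantity demanded equal to quantity supplied, 74 - 2P = P - 25, gives P* = 33 and Q* = 8.
The floor of 23 is below the equilibrium price 33, so it is not binding; the market clears at P* = 33, Q* = 8.
Since the control does not bind, no trades are prevented and deadweight loss is zero.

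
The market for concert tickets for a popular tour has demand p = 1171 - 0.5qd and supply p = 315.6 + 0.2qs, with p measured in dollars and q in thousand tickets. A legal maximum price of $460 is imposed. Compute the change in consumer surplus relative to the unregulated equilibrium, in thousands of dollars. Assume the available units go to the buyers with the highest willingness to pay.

Rearranging demand gives qd = 2342 - 2p; rearranging supply gives qs = 5p - 1578. Setting quantity demanded equal to quantity supplied, 2342 - 2p = 5p - 1578, gives p* = 560 and q* = 1222.
Since 460 < 560, the ceiling is binding.
At p = 460: qd = 2342 - 2·460 = 1422 and qs = 5·460 - 1578 = 722.
Consumer surplus without the control is ½ · (1171 - 560) · 1222 = 373321.
With the ceiling, 722 units are sold at 460 (assume they go to the highest-value buyers). The demand price at q = 722 is 810, so CS = ½ · [(1171 - 460) + (810 - 460)] · 722 = 383021.
Change in consumer surplus = 383021 - 373321 = 9700.

9700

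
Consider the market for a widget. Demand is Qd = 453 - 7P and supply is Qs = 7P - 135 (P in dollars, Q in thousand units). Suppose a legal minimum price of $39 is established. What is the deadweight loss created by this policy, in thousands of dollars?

0

In a free market, 453 - 7P = 7P - 135 gives the equilibrium P* = 42, Q* = 159.
Since 39 is below P* = 42, the floor does not bind and the free-market outcome prevails.
Since the control does not bind, no trades are prevented and deadweight loss is zero.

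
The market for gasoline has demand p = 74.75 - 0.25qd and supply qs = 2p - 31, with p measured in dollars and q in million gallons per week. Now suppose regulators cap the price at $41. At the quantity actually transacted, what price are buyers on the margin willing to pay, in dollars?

62

Rearranging demand gives qd = 299 - 4p. Setting quantity demanded equal to quantity supplied, 299 - 4p = 2p - 31, gives p* = 55 and q* = 79.
Since 41 < 55, the ceiling is binding.
At p = 41: qd = 299 - 4·41 = 135 and qs = 2·41 - 31 = 51.
Only 51 units reach the market. On the demand curve, the marginal buyer's willingness to pay at q = 51 is (299 - 51)/4 = 62.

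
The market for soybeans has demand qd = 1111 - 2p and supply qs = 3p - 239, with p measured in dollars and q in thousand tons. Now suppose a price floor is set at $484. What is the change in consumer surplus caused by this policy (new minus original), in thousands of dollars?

-76398

Setting quantity demanded equal to quantity supplied, 1111 - 2p = 3p - 239, gives p* = 270 and q* = 571.
Because the floor (484) lies above the market-clearing price, it is binding.
At p = 484: qd = 1111 - 2·484 = 143 and qs = 3·484 - 239 = 1213.
Consumer surplus without the control is ½ · (555.5 - 270) · 571 = 81510.25.
With the floor, consumers buy 143 units at 484, so CS = ½ · (555.5 - 484) · 143 = 5112.25.
Change in consumer surplus = 5112.25 - 81510.25 = -76398.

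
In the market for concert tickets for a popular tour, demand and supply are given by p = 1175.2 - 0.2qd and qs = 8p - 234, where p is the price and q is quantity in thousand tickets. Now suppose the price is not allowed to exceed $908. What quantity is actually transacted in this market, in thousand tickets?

3526

Rearranging demand gives qd = 5876 - 5p. In a free market, 5876 - 5p = 8p - 234 gives the equilibrium p* = 470, q* = 3526.
Since 908 is above p* = 470, the ceiling does not bind and the free-market outcome prevails.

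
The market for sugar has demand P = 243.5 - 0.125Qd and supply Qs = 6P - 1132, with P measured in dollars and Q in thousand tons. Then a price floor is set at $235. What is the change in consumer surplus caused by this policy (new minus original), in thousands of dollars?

Rearranging demand gives Qd = 1948 - 8P. In a free market, 1948 - 8P = 6P - 1132 gives the equilibrium P* = 220, Q* = 188.
Because the floor (235) lies above the market-clearing price, it is binding.
At P = 235: Qd = 1948 - 8·235 = 68 and Qs = 6·235 - 1132 = 278.
Consumer surplus without the control is ½ · (243.5 - 220) · 188 = 2209.
With the floor, consumers buy 68 units at 235, so CS = ½ · (243.5 - 235) · 68 = 289.
Change in consumer surplus = 289 - 2209 = -1920.

-1920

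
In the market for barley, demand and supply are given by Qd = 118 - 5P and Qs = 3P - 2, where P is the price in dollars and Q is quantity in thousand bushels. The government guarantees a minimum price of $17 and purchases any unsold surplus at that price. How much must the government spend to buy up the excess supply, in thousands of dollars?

272

Equilibrium: 118 - 5P = 3P - 2, so 120 = 8P and P* = 15, Q* = 43.
Since 17 > 15, the floor is binding.
At P = 17: Qd = 118 - 5·17 = 33 and Qs = 3·17 - 2 = 49.
Surplus = Qs - Qd = 16.
Government expenditure = surplus × support price = 16 × 17 = 272.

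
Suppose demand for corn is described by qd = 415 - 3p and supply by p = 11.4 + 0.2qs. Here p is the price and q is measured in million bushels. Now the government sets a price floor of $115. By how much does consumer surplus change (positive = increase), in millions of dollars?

Rearranging supply gives qs = 5p - 57. In a free market, 415 - 3p = 5p - 57 gives the equilibrium p* = 59, q* = 238.
Since 115 > 59, the floor is binding.
At p = 115: qd = 415 - 3·115 = 70 and qs = 5·115 - 57 = 518.
Consumer surplus without the control is ½ · (415/3 - 59) · 238 = 28322/3.
With the floor, consumers buy 70 units at 115, so CS = ½ · (415/3 - 115) · 70 = 2450/3.
Change in consumer surplus = 2450/3 - 28322/3 = -8624.

-8624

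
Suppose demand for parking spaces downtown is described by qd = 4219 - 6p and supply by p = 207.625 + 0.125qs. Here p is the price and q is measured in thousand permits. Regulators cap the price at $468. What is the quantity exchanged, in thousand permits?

1699

Rearranging supply gives qs = 8p - 1661. Equilibrium: 4219 - 6p = 8p - 1661, so 5880 = 14p and p* = 420, q* = 1699.
Since 468 is above p* = 420, the ceiling does not bind and the free-market outcome prevails.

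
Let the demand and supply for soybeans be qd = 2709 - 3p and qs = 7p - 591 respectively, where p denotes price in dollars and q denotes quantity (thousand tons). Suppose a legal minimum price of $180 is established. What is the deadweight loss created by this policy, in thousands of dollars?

Setting quantity demanded equal to quantity supplied, 2709 - 3p = 7p - 591, gives p* = 330 and q* = 1719.
The floor of 180 is below the equilibrium price 330, so it is not binding; the market clears at p* = 330, q* = 1719.
Since the control does not bind, no trades are prevented and deadweight loss is zero.

0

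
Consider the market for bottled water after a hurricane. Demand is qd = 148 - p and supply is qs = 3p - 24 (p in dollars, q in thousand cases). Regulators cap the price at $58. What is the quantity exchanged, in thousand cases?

105

Setting quantity demanded equal to quantity supplied, 148 - p = 3p - 24, gives p* = 43 and q* = 105.
Since 58 is above p* = 43, the ceiling does not bind and the free-market outcome prevails.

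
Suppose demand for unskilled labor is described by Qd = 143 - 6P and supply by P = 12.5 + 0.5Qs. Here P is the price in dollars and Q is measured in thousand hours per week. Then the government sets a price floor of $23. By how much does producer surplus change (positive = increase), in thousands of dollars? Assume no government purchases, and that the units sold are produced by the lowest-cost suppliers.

Rearranging supply gives Qs = 2P - 25. In a free market, 143 - 6P = 2P - 25 gives the equilibrium P* = 21, Q* = 17.
Since 23 > 21, the floor is binding.
At P = 23: Qd = 143 - 6·23 = 5 and Qs = 2·23 - 25 = 21.
Producer surplus without the control is ½ · (21 - 12.5) · 17 = 72.25.
With the floor, 5 units are sold at 23. The supply price at Q = 5 is 15, so PS = ½ · [(23 - 12.5) + (23 - 15)] · 5 = 46.25.
Change in producer surplus = 46.25 - 72.25 = -26.

-26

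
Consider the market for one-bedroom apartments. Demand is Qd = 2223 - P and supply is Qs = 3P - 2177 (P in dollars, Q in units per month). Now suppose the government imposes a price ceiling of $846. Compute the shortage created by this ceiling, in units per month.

Without the control the market clears where 2223 - P = 3P - 2177, i.e. P* = 1100 and Q* = 1123.
The ceiling of 846 is below the equilibrium price 1100, so it binds.
At P = 846: Qd = 2223 - 846 = 1377 and Qs = 3·846 - 2177 = 361.
Shortage = Qd - Qs = 1377 - 361 = 1016.

1016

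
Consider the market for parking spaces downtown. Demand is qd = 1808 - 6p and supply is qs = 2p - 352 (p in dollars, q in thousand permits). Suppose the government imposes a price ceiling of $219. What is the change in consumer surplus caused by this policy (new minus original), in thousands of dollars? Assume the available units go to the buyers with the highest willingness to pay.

Setting quantity demanded equal to quantity supplied, 1808 - 6p = 2p - 352, gives p* = 270 and q* = 188.
Because the ceiling (219) lies below the market-clearing price, it is binding.
At p = 219: qd = 1808 - 6·219 = 494 and qs = 2·219 - 352 = 86.
Consumer surplus without the control is ½ · (904/3 - 270) · 188 = 8836/3.
With the ceiling, 86 units are sold at 219 (assume they go to the highest-value buyers). The demand price at q = 86 is 287, so CS = ½ · [(904/3 - 219) + (287 - 219)] · 86 = 19393/3.
Change in consumer surplus = 19393/3 - 8836/3 = 3519.

3519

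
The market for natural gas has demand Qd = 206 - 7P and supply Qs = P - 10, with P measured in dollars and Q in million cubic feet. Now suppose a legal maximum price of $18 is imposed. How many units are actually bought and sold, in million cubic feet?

8

Setting quantity demanded equal to quantity supplied, 206 - 7P = P - 10, gives P* = 27 and Q* = 17.
The ceiling of 18 is below the equilibrium price 27, so it binds.
At P = 18: Qd = 206 - 7·18 = 80 and Qs = 18 - 10 = 8.
The quantity actually transacted is the short side, supply: 8.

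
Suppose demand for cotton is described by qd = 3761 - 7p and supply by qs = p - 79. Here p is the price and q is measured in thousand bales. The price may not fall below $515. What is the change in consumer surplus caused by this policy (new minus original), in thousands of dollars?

Without the control the market clears where 3761 - 7p = p - 79, i.e. p* = 480 and q* = 401.
Because the floor (515) lies above the market-clearing price, it is binding.
At p = 515: qd = 3761 - 7·515 = 156 and qs = 515 - 79 = 436.
Consumer surplus without the control is ½ · (3761/7 - 480) · 401 = 160801/14.
With the floor, consumers buy 156 units at 515, so CS = ½ · (3761/7 - 515) · 156 = 12168/7.
Change in consumer surplus = 12168/7 - 160801/14 = -9747.5.

-9747.5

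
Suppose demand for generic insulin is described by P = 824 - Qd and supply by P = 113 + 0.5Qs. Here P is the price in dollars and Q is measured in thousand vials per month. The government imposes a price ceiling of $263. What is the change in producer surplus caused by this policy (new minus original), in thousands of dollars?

-33669

Rearranging demand gives Qd = 824 - P; rearranging supply gives Qs = 2P - 226. Without the control the market clears where 824 - P = 2P - 226, i.e. P* = 350 and Q* = 474.
The ceiling of 263 is below the equilibrium price 350, so it binds.
At P = 263: Qd = 824 - 263 = 561 and Qs = 2·263 - 226 = 300.
Producer surplus without the control is ½ · (350 - 113) · 474 = 56169.
With the ceiling, producers sell 300 units at 263, so PS = ½ · (263 - 113) · 300 = 22500.
Change in producer surplus = 22500 - 56169 = -33669.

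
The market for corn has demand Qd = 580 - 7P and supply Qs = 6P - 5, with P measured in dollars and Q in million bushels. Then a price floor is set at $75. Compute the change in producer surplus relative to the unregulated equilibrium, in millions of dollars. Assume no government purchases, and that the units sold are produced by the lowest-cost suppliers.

-2025

Equilibrium: 580 - 7P = 6P - 5, so 585 = 13P and P* = 45, Q* = 265.
The floor of 75 is above the equilibrium price 45, so it binds.
At P = 75: Qd = 580 - 7·75 = 55 and Qs = 6·75 - 5 = 445.
Producer surplus without the control is ½ · (45 - 5/6) · 265 = 70225/12.
With the floor, 55 units are sold at 75. The supply price at Q = 55 is 10, so PS = ½ · [(75 - 5/6) + (75 - 10)] · 55 = 45925/12.
Change in producer surplus = 45925/12 - 70225/12 = -2025.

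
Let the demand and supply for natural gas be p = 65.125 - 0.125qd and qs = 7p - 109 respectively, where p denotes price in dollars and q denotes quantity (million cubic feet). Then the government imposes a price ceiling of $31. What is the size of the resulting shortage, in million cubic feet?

Rearranging demand gives qd = 521 - 8p. Setting quantity demanded equal to quantity supplied, 521 - 8p = 7p - 109, gives p* = 42 and q* = 185.
Because the ceiling (31) lies below the market-clearing price, it is binding.
At p = 31: qd = 521 - 8·31 = 273 and qs = 7·31 - 109 = 108.
Shortage = qd - qs = 273 - 108 = 165.

165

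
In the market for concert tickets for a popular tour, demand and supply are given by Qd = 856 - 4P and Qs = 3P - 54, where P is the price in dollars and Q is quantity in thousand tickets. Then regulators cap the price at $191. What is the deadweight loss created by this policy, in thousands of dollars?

0

In a free market, 856 - 4P = 3P - 54 gives the equilibrium P* = 130, Q* = 336.
Since 191 is above P* = 130, the ceiling does not bind and the free-market outcome prevails.
Since the control does not bind, no trades are prevented and deadweight loss is zero.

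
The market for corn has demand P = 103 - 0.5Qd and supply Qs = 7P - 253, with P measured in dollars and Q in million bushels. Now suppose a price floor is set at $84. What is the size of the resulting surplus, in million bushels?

Rearranging demand gives Qd = 206 - 2P. Setting quantity demanded equal to quantity supplied, 206 - 2P = 7P - 253, gives P* = 51 and Q* = 104.
Since 84 > 51, the floor is binding.
At P = 84: Qd = 206 - 2·84 = 38 and Qs = 7·84 - 253 = 335.
Surplus = Qs - Qd = 335 - 38 = 297.

297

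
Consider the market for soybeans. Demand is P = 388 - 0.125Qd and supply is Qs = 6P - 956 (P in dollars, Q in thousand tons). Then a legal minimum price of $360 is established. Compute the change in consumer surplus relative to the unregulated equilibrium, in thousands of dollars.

Rearranging demand gives Qd = 3104 - 8P. Equilibrium: 3104 - 8P = 6P - 956, so 4060 = 14P and P* = 290, Q* = 784.
Because the floor (360) lies above the market-clearing price, it is binding.
At P = 360: Qd = 3104 - 8·360 = 224 and Qs = 6·360 - 956 = 1204.
Consumer surplus without the control is ½ · (388 - 290) · 784 = 38416.
With the floor, consumers buy 224 units at 360, so CS = ½ · (388 - 360) · 224 = 3136.
Change in consumer surplus = 3136 - 38416 = -35280.

-35280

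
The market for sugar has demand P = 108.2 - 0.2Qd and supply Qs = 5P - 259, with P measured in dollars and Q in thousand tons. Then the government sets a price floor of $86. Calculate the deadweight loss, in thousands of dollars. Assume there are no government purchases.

180

Rearranging demand gives Qd = 541 - 5P. Setting quantity demanded equal to quantity supplied, 541 - 5P = 5P - 259, gives P* = 80 and Q* = 141.
The floor of 86 is above the equilibrium price 80, so it binds.
At P = 86: Qd = 541 - 5·86 = 111 and Qs = 5·86 - 259 = 171.
Quantity traded falls to 111. At Q = 111 the demand price is (541 - 111)/5 = 86 and the supply price is (259 + 111)/5 = 74.
Deadweight loss = ½ · (86 - 74) · (141 - 111) = ½ · 12 · 30 = 180.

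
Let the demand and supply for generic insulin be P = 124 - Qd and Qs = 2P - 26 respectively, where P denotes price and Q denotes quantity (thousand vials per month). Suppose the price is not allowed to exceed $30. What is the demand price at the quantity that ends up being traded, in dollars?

90

Rearranging demand gives Qd = 124 - P. Setting quantity demanded equal to quantity supplied, 124 - P = 2P - 26, gives P* = 50 and Q* = 74.
Since 30 < 50, the ceiling is binding.
At P = 30: Qd = 124 - 30 = 94 and Qs = 2·30 - 26 = 34.
Only 34 units reach the market. On the demand curve, the marginal buyer's willingness to pay at Q = 34 is (124 - 34) = 90.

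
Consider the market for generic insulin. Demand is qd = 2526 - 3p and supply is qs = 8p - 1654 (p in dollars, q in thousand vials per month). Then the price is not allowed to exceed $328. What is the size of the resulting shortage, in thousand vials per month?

572

Without the control the market clears where 2526 - 3p = 8p - 1654, i.e. p* = 380 and q* = 1386.
Because the ceiling (328) lies below the market-clearing price, it is binding.
At p = 328: qd = 2526 - 3·328 = 1542 and qs = 8·328 - 1654 = 970.
Shortage = qd - qs = 1542 - 970 = 572.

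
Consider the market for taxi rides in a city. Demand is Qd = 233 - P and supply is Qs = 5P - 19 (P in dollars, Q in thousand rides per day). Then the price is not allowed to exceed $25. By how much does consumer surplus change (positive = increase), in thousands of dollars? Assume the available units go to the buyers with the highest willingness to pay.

-1810.5

In a free market, 233 - P = 5P - 19 gives the equilibrium P* = 42, Q* = 191.
Since 25 < 42, the ceiling is binding.
At P = 25: Qd = 233 - 25 = 208 and Qs = 5·25 - 19 = 106.
Consumer surplus without the control is ½ · (233 - 42) · 191 = 18240.5.
With the ceiling, 106 units are sold at 25 (assume they go to the highest-value buyers). The demand price at Q = 106 is 127, so CS = ½ · [(233 - 25) + (127 - 25)] · 106 = 16430.
Change in consumer surplus = 16430 - 18240.5 = -1810.5.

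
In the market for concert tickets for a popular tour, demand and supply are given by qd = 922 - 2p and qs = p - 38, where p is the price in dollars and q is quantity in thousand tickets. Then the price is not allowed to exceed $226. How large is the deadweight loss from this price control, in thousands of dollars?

6627

Equilibrium: 922 - 2p = p - 38, so 960 = 3p and p* = 320, q* = 282.
Since 226 < 320, the ceiling is binding.
At p = 226: qd = 922 - 2·226 = 470 and qs = 226 - 38 = 188.
Quantity traded falls to 188. At q = 188 the demand price is (922 - 188)/2 = 367 and the supply price is 38 + 188 = 226.
Deadweight loss = ½ · (367 - 226) · (282 - 188) = ½ · 141 · 94 = 6627.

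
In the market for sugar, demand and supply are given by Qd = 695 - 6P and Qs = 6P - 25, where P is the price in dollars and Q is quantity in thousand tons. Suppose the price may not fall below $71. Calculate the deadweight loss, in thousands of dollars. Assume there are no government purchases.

726

Setting quantity demanded equal to quantity supplied, 695 - 6P = 6P - 25, gives P* = 60 and Q* = 335.
Since 71 > 60, the floor is binding.
At P = 71: Qd = 695 - 6·71 = 269 and Qs = 6·71 - 25 = 401.
Quantity traded falls to 269. At Q = 269 the demand price is (695 - 269)/6 = 71 and the supply price is (25 + 269)/6 = 49.
Deadweight loss = ½ · (71 - 49) · (335 - 269) = ½ · 22 · 66 = 726.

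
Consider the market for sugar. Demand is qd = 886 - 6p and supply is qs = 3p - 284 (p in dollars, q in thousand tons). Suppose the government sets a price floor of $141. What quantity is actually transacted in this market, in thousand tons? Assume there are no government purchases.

Setting quantity demanded equal to quantity supplied, 886 - 6p = 3p - 284, gives p* = 130 and q* = 106.
Because the floor (141) lies above the market-clearing price, it is binding.
At p = 141: qd = 886 - 6·141 = 40 and qs = 3·141 - 284 = 139.
The quantity actually transacted is the short side, demand: 40.

40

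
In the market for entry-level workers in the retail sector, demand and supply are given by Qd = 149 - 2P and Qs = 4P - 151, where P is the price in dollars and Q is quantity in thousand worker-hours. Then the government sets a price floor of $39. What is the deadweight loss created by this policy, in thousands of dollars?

Equilibrium: 149 - 2P = 4P - 151, so 300 = 6P and P* = 50, Q* = 49.
The floor of 39 is below the equilibrium price 50, so it is not binding; the market clears at P* = 50, Q* = 49.
Since the control does not bind, no trades are prevented and deadweight loss is zero.

0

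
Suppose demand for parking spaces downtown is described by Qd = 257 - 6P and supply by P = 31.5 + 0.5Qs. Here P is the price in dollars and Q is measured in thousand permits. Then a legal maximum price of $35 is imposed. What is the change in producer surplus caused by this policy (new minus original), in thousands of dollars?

Rearranging supply gives Qs = 2P - 63. Equilibrium: 257 - 6P = 2P - 63, so 320 = 8P and P* = 40, Q* = 17.
Because the ceiling (35) lies below the market-clearing price, it is binding.
At P = 35: Qd = 257 - 6·35 = 47 and Qs = 2·35 - 63 = 7.
Producer surplus without the control is ½ · (40 - 31.5) · 17 = 72.25.
With the ceiling, producers sell 7 units at 35, so PS = ½ · (35 - 31.5) · 7 = 12.25.
Change in producer surplus = 12.25 - 72.25 = -60.

-60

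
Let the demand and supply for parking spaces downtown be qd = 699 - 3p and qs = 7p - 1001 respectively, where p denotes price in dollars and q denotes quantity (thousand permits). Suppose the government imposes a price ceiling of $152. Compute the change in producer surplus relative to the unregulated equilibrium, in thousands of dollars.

Equilibrium: 699 - 3p = 7p - 1001, so 1700 = 10p and p* = 170, q* = 189.
The ceiling of 152 is below the equilibrium price 170, so it binds.
At p = 152: qd = 699 - 3·152 = 243 and qs = 7·152 - 1001 = 63.
Producer surplus without the control is ½ · (170 - 143) · 189 = 2551.5.
With the ceiling, producers sell 63 units at 152, so PS = ½ · (152 - 143) · 63 = 283.5.
Change in producer surplus = 283.5 - 2551.5 = -2268.

-2268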